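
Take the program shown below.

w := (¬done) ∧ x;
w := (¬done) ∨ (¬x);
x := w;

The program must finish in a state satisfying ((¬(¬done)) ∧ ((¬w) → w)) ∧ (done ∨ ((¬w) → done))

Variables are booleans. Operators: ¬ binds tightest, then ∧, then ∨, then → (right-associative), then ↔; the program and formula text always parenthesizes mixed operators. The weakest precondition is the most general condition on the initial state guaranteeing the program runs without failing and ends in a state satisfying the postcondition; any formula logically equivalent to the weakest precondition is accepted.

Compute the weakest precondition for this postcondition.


Working backward. After the program, the postcondition ((¬(¬done)) ∧ ((¬w) → w)) ∧ (done ∨ ((¬w) → done)) must hold; in canonical form it is done ∧ ((¬w) → w) ∧ (done ∨ ((¬w) → done)).
Before x := w: done ∧ ((¬w) → w) ∧ (done ∨ ((¬w) → done))
Before w := (¬done) ∨ (¬x): done ∧ ((¬((¬done) ∨ (¬x))) → ((¬done) ∨ (¬x))) ∧ (done ∨ ((¬((¬done) ∨ (¬x))) → done))
Before w := (¬done) ∧ x: done ∧ ((¬((¬done) ∨ (¬x))) → ((¬done) ∨ (¬x))) ∧ (done ∨ ((¬((¬done) ∨ (¬x))) → done))
Answer: WP = done ∧ ((¬((¬done) ∨ (¬x))) → ((¬done) ∨ (¬x))) ∧ (done ∨ ((¬((¬done) ∨ (¬x))) → done))


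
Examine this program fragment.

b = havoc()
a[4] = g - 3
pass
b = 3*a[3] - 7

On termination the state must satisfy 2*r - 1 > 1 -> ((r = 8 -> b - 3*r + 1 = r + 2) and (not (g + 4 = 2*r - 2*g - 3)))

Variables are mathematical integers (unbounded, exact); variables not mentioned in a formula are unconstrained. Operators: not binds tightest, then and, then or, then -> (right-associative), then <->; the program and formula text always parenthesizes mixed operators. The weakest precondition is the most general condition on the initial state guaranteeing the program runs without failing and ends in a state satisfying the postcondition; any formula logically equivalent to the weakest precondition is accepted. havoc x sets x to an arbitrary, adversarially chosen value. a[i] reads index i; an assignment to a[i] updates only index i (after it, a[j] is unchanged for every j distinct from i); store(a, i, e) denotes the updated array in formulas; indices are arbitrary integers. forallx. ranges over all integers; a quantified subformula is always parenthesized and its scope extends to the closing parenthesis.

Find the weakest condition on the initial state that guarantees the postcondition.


Working backward. After the program, the postcondition 2*r - 1 > 1 -> ((r = 8 -> b - 3*r + 1 = r + 2) and (not (g + 4 = 2*r - 2*g - 3))) must hold; in canonical form it is 2*r > 2 -> ((r = 8 -> b = 4*r + 1) and (not (3*g = 2*r - 7))).
Before b := 3*a[3] - 7: 2*r > 2 -> ((r = 8 -> 3*a[3] = 4*r + 8) and (not (3*g = 2*r - 7)))
Before skip: 2*r > 2 -> ((r = 8 -> 3*a[3] = 4*r + 8) and (not (3*g = 2*r - 7)))
Before a[4] := g - 3: 2*r > 2 -> ((r = 8 -> 3*a[3] = 4*r + 8) and (not (3*g = 2*r - 7)))
Before havoc b: 2*r > 2 -> ((r = 8 -> 3*a[3] = 4*r + 8) and (not (3*g = 2*r - 7)))
Answer: WP = 2*r > 2 -> ((r = 8 -> 3*a[3] = 4*r + 8) and (not (3*g = 2*r - 7)))


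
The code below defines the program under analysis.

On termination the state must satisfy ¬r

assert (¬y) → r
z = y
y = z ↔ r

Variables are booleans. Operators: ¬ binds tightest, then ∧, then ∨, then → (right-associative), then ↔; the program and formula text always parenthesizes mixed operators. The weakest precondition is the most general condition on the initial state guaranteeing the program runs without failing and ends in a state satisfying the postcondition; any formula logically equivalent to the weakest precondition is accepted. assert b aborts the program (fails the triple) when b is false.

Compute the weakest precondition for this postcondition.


Working backward. After the program, ¬r must hold.
Before y := z ↔ r: ¬r
Before z := y: ¬r
Before assert (¬y) → r: ((¬y) → r) ∧ (¬r)
Answer: WP = ((¬y) → r) ∧ (¬r)


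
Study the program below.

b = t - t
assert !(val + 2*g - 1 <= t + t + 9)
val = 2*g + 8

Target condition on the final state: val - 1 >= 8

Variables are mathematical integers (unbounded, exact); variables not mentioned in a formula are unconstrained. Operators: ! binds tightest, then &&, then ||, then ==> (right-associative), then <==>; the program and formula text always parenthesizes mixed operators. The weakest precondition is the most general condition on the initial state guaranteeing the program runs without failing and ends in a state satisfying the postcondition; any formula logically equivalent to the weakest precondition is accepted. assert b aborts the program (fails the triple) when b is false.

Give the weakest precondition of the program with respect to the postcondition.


Working backward. After the program, the postcondition val - 1 >= 8 must hold; in canonical form it is val >= 9.
Before val := 2*g + 8: 2*g >= 1
Before assert !(val + 2*g - 1 <= t + t + 9): (!(2*g + val <= 2*t + 10)) && 2*g >= 1
Before b := t - t: (!(2*g + val <= 2*t + 10)) && 2*g >= 1
Answer: WP = (!(2*g + val <= 2*t + 10)) && 2*g >= 1


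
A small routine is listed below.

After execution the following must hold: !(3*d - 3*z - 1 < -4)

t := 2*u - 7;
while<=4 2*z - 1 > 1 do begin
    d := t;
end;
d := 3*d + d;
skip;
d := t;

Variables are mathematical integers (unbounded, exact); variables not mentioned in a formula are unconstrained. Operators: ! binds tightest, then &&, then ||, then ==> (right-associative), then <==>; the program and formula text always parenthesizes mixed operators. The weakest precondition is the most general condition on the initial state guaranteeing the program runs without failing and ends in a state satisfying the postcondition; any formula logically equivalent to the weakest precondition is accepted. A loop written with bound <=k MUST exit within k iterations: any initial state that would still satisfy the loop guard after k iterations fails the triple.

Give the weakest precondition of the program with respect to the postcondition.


Working backward. After the program, the postcondition !(3*d - 3*z - 1 < -4) must hold; in canonical form it is !(3*d < 3*z - 3).
Before d := t: !(3*t < 3*z - 3)
Before skip: !(3*t < 3*z - 3)
Before d := 3*d + d: !(3*t < 3*z - 3)
Before the loop (bound <=4), unroll the exhaustion recursion (WP_0 = exit-now case; WP_j = one more guarded iteration, up to j = 4):
  WP_0: (!(2*z > 2)) && (!(3*t < 3*z - 3))
  WP_1: (2*z > 2 ==> ((!(2*z > 2)) && (!(3*t < 3*z - 3)))) && ((!(2*z > 2)) ==> (!(3*t < 3*z - 3)))
  WP_2: (2*z > 2 ==> ((2*z > 2 ==> ((!(2*z > 2)) && (!(3*t < 3*z - 3)))) && ((!(2*z > 2)) ==> (!(3*t < 3*z - 3))))) && ((!(2*z > 2)) ==> (!(3*t < 3*z - 3)))
  WP_3: (2*z > 2 ==> ((2*z > 2 ==> ((2*z > 2 ==> ((!(2*z > 2)) && (!(3*t < 3*z - 3)))) && ((!(2*z > 2)) ==> (!(3*t < 3*z - 3))))) && ((!(2*z > 2)) ==> (!(3*t < 3*z - 3))))) && ((!(2*z > 2)) ==> (!(3*t < 3*z - 3)))
  WP_4: (2*z > 2 ==> ((2*z > 2 ==> ((2*z > 2 ==> ((2*z > 2 ==> ((!(2*z > 2)) && (!(3*t < 3*z - 3)))) && ((!(2*z > 2)) ==> (!(3*t < 3*z - 3))))) && ((!(2*z > 2)) ==> (!(3*t < 3*z - 3))))) && ((!(2*z > 2)) ==> (!(3*t < 3*z - 3))))) && ((!(2*z > 2)) ==> (!(3*t < 3*z - 3)))
So before the loop: (2*z > 2 ==> ((2*z > 2 ==> ((2*z > 2 ==> ((2*z > 2 ==> ((!(2*z > 2)) && (!(3*t < 3*z - 3)))) && ((!(2*z > 2)) ==> (!(3*t < 3*z - 3))))) && ((!(2*z > 2)) ==> (!(3*t < 3*z - 3))))) && ((!(2*z > 2)) ==> (!(3*t < 3*z - 3))))) && ((!(2*z > 2)) ==> (!(3*t < 3*z - 3)))
Before t := 2*u - 7: (2*z > 2 ==> ((2*z > 2 ==> ((2*z > 2 ==> ((2*z > 2 ==> ((!(2*z > 2)) && (!(6*u < 3*z + 18)))) && ((!(2*z > 2)) ==> (!(6*u < 3*z + 18))))) && ((!(2*z > 2)) ==> (!(6*u < 3*z + 18))))) && ((!(2*z > 2)) ==> (!(6*u < 3*z + 18))))) && ((!(2*z > 2)) ==> (!(6*u < 3*z + 18)))
Answer: WP = (2*z > 2 ==> ((2*z > 2 ==> ((2*z > 2 ==> ((2*z > 2 ==> ((!(2*z > 2)) && (!(6*u < 3*z + 18)))) && ((!(2*z > 2)) ==> (!(6*u < 3*z + 18))))) && ((!(2*z > 2)) ==> (!(6*u < 3*z + 18))))) && ((!(2*z > 2)) ==> (!(6*u < 3*z + 18))))) && ((!(2*z > 2)) ==> (!(6*u < 3*z + 18)))


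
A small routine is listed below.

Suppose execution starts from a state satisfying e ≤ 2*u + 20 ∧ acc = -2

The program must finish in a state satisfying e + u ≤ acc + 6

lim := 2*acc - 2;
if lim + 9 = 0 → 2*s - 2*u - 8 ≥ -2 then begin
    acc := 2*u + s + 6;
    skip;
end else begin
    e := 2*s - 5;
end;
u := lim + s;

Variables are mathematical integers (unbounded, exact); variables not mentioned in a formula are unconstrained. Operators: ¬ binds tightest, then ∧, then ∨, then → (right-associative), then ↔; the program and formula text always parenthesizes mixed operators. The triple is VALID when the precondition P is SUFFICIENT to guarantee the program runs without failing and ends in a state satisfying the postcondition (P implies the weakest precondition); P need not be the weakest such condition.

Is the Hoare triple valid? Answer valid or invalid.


Working backward. After the program, e + u ≤ acc + 6 must hold.
Before u := lim + s: e + lim + s ≤ acc + 6
Then branch requires e + lim ≤ 2*u + 12; else branch requires lim + 3*s ≤ acc + 11.
Before the if: ((lim = -9 → 2*s ≥ 2*u + 6) → e + lim ≤ 2*u + 12) ∧ ((¬(lim = -9 → 2*s ≥ 2*u + 6)) → lim + 3*s ≤ acc + 11)
Before lim := 2*acc - 2: ((2*acc = -7 → 2*s ≥ 2*u + 6) → 2*acc + e ≤ 2*u + 14) ∧ ((¬(2*acc = -7 → 2*s ≥ 2*u + 6)) → acc + 3*s ≤ 13)
The weakest precondition is ((2*acc = -7 → 2*s ≥ 2*u + 6) → 2*acc + e ≤ 2*u + 14) ∧ ((¬(2*acc = -7 → 2*s ≥ 2*u + 6)) → acc + 3*s ≤ 13).
Check whether e ≤ 2*u + 20 ∧ acc = -2 implies it.
Countermodel: at the initial state acc = -2, e = 1, s = 0, u = -9, the precondition holds but the weakest precondition fails.
Answer: invalid


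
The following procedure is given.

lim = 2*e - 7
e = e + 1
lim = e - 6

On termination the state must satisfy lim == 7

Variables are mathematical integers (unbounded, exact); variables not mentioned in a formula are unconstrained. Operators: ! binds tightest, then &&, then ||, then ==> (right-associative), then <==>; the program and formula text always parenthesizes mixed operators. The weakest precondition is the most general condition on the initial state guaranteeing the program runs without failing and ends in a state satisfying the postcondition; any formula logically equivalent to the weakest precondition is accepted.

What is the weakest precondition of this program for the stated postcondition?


Working backward. After the program, lim == 7 must hold.
Before lim := e - 6: e == 13
Before e := e + 1: e == 12
Before lim := 2*e - 7: e == 12
Answer: WP = e == 12


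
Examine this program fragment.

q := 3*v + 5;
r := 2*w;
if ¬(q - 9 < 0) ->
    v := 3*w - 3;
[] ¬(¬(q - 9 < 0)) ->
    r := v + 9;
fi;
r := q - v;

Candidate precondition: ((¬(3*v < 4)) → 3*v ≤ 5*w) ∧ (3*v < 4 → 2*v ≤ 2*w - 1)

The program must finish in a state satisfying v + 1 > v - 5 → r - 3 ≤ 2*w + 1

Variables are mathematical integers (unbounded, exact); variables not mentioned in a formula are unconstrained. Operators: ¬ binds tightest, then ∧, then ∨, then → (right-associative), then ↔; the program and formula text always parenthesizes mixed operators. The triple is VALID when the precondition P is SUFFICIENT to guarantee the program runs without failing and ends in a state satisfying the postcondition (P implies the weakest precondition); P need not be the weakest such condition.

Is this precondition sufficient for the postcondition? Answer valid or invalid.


Working backward. After the program, the postcondition v + 1 > v - 5 → r - 3 ≤ 2*w + 1 must hold; in canonical form it is r ≤ 2*w + 4.
Before r := q - v: q ≤ v + 2*w + 4
Then branch requires q ≤ 5*w + 1; else branch requires q ≤ v + 2*w + 4.
Before the if: ((¬(q < 9)) → q ≤ 5*w + 1) ∧ (q < 9 → q ≤ v + 2*w + 4)
Before r := 2*w: ((¬(q < 9)) → q ≤ 5*w + 1) ∧ (q < 9 → q ≤ v + 2*w + 4)
Before q := 3*v + 5: ((¬(3*v < 4)) → 3*v ≤ 5*w - 4) ∧ (3*v < 4 → 2*v ≤ 2*w - 1)
The weakest precondition is ((¬(3*v < 4)) → 3*v ≤ 5*w - 4) ∧ (3*v < 4 → 2*v ≤ 2*w - 1).
Check whether ((¬(3*v < 4)) → 3*v ≤ 5*w) ∧ (3*v < 4 → 2*v ≤ 2*w - 1) implies it.
Countermodel: at the initial state v = 5, w = 3, the precondition holds but the weakest precondition fails.
Answer: invalid


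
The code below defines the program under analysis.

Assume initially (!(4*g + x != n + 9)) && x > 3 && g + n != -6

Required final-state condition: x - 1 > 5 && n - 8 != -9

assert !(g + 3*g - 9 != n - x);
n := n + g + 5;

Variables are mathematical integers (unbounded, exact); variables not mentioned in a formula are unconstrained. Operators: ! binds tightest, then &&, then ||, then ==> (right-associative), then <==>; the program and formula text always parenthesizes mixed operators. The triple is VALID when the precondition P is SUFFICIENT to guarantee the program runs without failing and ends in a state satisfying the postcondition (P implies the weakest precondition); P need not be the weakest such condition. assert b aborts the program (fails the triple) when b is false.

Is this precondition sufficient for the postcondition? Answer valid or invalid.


Working backward. After the program, the postcondition x - 1 > 5 && n - 8 != -9 must hold; in canonical form it is x > 6 && n != -1.
Before n := n + g + 5: x > 6 && g + n != -6
Before assert !(g + 3*g - 9 != n - x): (!(4*g + x != n + 9)) && x > 6 && g + n != -6
The weakest precondition is (!(4*g + x != n + 9)) && x > 6 && g + n != -6.
Check whether (!(4*g + x != n + 9)) && x > 3 && g + n != -6 implies it.
Countermodel: at the initial state g = 0, n = -3, x = 6, the precondition holds but the weakest precondition fails.
Answer: invalid


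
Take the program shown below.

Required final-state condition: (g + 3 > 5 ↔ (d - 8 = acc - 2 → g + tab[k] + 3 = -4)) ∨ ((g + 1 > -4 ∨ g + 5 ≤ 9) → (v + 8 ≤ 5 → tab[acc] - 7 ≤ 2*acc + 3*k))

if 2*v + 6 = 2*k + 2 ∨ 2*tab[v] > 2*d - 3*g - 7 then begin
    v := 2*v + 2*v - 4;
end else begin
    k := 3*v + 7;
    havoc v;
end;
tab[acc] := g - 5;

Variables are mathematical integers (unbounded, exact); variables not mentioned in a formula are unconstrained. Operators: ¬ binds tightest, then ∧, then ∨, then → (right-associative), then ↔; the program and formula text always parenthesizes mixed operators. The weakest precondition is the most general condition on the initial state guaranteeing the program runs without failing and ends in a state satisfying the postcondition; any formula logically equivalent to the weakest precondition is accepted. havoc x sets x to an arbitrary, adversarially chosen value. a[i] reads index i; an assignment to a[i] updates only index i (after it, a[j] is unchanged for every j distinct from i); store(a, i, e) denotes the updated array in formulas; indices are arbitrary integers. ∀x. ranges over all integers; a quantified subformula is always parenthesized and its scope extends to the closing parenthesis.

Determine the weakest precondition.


Working backward. After the program, the postcondition (g + 3 > 5 ↔ (d - 8 = acc - 2 → g + tab[k] + 3 = -4)) ∨ ((g + 1 > -4 ∨ g + 5 ≤ 9) → (v + 8 ≤ 5 → tab[acc] - 7 ≤ 2*acc + 3*k)) must hold; in canonical form it is (g > 2 ↔ (d = acc + 6 → tab[k] + g = -7)) ∨ ((g > -5 ∨ g ≤ 4) → (v ≤ -3 → tab[acc] ≤ 2*acc + 3*k + 7)).
Before tab[acc] := g - 5: (g > 2 ↔ (d = acc + 6 → store(tab, acc, g - 5)[k] + g = -7)) ∨ ((g > -5 ∨ g ≤ 4) → (v ≤ -3 → store(tab, acc, g - 5)[acc] ≤ 2*acc + 3*k + 7))
Then branch requires (g > 2 ↔ (d = acc + 6 → store(tab, acc, g - 5)[k] + g = -7)) ∨ ((g > -5 ∨ g ≤ 4) → (4*v ≤ 1 → store(tab, acc, g - 5)[acc] ≤ 2*acc + 3*k + 7)); else branch requires ∀v_1. ((g > 2 ↔ (d = acc + 6 → store(tab, acc, g - 5)[3*v + 7] + g = -7)) ∨ ((g > -5 ∨ g ≤ 4) → (v_1 ≤ -3 → store(tab, acc, g - 5)[acc] ≤ 2*acc + 9*v + 28))).
Before the if: ((2*v = 2*k - 4 ∨ 2*tab[v] + 3*g > 2*d - 7) → ((g > 2 ↔ (d = acc + 6 → store(tab, acc, g - 5)[k] + g = -7)) ∨ ((g > -5 ∨ g ≤ 4) → (4*v ≤ 1 → store(tab, acc, g - 5)[acc] ≤ 2*acc + 3*k + 7)))) ∧ ((¬(2*v = 2*k - 4 ∨ 2*tab[v] + 3*g > 2*d - 7)) → (∀v_1. ((g > 2 ↔ (d = acc + 6 → store(tab, acc, g - 5)[3*v + 7] + g = -7)) ∨ ((g > -5 ∨ g ≤ 4) → (v_1 ≤ -3 → store(tab, acc, g - 5)[acc] ≤ 2*acc + 9*v + 28)))))
Answer: WP = ((2*v = 2*k - 4 ∨ 2*tab[v] + 3*g > 2*d - 7) → ((g > 2 ↔ (d = acc + 6 → store(tab, acc, g - 5)[k] + g = -7)) ∨ ((g > -5 ∨ g ≤ 4) → (4*v ≤ 1 → store(tab, acc, g - 5)[acc] ≤ 2*acc + 3*k + 7)))) ∧ ((¬(2*v = 2*k - 4 ∨ 2*tab[v] + 3*g > 2*d - 7)) → (∀v_1. ((g > 2 ↔ (d = acc + 6 → store(tab, acc, g - 5)[3*v + 7] + g = -7)) ∨ ((g > -5 ∨ g ≤ 4) → (v_1 ≤ -3 → store(tab, acc, g - 5)[acc] ≤ 2*acc + 9*v + 28)))))


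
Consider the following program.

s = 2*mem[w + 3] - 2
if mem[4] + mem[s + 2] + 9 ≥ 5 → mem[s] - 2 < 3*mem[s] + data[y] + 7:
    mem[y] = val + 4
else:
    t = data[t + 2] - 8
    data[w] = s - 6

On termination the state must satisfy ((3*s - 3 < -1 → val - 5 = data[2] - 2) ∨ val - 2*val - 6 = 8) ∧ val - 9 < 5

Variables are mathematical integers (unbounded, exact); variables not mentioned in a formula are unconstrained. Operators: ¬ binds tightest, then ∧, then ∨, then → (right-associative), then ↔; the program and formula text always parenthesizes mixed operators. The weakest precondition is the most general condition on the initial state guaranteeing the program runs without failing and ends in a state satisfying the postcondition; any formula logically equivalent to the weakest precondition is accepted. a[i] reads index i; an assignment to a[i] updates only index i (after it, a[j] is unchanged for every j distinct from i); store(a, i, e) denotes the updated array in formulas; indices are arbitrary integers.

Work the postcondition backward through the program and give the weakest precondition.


Working backward. After the program, the postcondition ((3*s - 3 < -1 → val - 5 = data[2] - 2) ∨ val - 2*val - 6 = 8) ∧ val - 9 < 5 must hold; in canonical form it is ((3*s < 2 → val = data[2] + 3) ∨ val = -14) ∧ val < 14.
Then branch requires ((3*s < 2 → val = data[2] + 3) ∨ val = -14) ∧ val < 14; else branch requires ((3*s < 2 → val = store(data, w, s - 6)[2] + 3) ∨ val = -14) ∧ val < 14.
Before the if: ((mem[s + 2] + mem[4] ≥ -4 → data[y] + 2*mem[s] > -9) → (((3*s < 2 → val = data[2] + 3) ∨ val = -14) ∧ val < 14)) ∧ ((¬(mem[s + 2] + mem[4] ≥ -4 → data[y] + 2*mem[s] > -9)) → (((3*s < 2 → val = store(data, w, s - 6)[2] + 3) ∨ val = -14) ∧ val < 14))
Before s := 2*mem[w + 3] - 2: ((mem[4] + mem[2*mem[w + 3]] ≥ -4 → data[y] + 2*mem[2*mem[w + 3] - 2] > -9) → (((6*mem[w + 3] < 8 → val = data[2] + 3) ∨ val = -14) ∧ val < 14)) ∧ ((¬(mem[4] + mem[2*mem[w + 3]] ≥ -4 → data[y] + 2*mem[2*mem[w + 3] - 2] > -9)) → (((6*mem[w + 3] < 8 → val = store(data, w, 2*mem[w + 3] - 8)[2] + 3) ∨ val = -14) ∧ val < 14))
Answer: WP = ((mem[4] + mem[2*mem[w + 3]] ≥ -4 → data[y] + 2*mem[2*mem[w + 3] - 2] > -9) → (((6*mem[w + 3] < 8 → val = data[2] + 3) ∨ val = -14) ∧ val < 14)) ∧ ((¬(mem[4] + mem[2*mem[w + 3]] ≥ -4 → data[y] + 2*mem[2*mem[w + 3] - 2] > -9)) → (((6*mem[w + 3] < 8 → val = store(data, w, 2*mem[w + 3] - 8)[2] + 3) ∨ val = -14) ∧ val < 14))


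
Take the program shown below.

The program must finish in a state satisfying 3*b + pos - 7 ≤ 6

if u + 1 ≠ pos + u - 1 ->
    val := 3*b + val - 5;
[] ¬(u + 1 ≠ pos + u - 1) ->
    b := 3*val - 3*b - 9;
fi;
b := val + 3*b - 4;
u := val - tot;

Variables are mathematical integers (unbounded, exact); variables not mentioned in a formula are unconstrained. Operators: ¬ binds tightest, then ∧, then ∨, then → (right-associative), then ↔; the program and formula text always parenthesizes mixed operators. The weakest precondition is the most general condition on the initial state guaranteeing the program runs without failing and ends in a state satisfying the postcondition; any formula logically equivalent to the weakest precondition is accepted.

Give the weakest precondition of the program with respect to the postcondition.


Working backward. After the program, the postcondition 3*b + pos - 7 ≤ 6 must hold; in canonical form it is 3*b + pos ≤ 13.
Before u := val - tot: 3*b + pos ≤ 13
Before b := val + 3*b - 4: 9*b + pos + 3*val ≤ 25
Then branch requires 18*b + pos + 3*val ≤ 40; else branch requires pos + 30*val ≤ 27*b + 106.
Before the if: (pos ≠ 2 → 18*b + pos + 3*val ≤ 40) ∧ ((¬(pos ≠ 2)) → pos + 30*val ≤ 27*b + 106)
Answer: WP = (pos ≠ 2 → 18*b + pos + 3*val ≤ 40) ∧ ((¬(pos ≠ 2)) → pos + 30*val ≤ 27*b + 106)


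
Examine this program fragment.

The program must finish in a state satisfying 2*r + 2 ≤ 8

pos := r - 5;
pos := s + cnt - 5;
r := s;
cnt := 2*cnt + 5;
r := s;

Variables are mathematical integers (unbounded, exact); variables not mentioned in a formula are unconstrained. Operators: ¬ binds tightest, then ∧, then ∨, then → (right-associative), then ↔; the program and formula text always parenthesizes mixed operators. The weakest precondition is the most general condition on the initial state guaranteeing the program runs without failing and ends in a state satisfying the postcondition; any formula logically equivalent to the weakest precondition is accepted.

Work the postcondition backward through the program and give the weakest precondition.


Working backward. After the program, the postcondition 2*r + 2 ≤ 8 must hold; in canonical form it is 2*r ≤ 6.
Before r := s: 2*s ≤ 6
Before cnt := 2*cnt + 5: 2*s ≤ 6
Before r := s: 2*s ≤ 6
Before pos := s + cnt - 5: 2*s ≤ 6
Before pos := r - 5: 2*s ≤ 6
Answer: WP = 2*s ≤ 6


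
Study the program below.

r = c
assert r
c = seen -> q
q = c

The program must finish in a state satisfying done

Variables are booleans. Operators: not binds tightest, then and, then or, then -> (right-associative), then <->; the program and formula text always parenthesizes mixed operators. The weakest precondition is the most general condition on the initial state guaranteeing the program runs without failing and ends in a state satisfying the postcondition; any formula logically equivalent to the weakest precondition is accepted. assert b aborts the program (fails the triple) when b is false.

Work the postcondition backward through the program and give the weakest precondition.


Working backward. After the program, done must hold.
Before q := c: done
Before c := seen -> q: done
Before assert r: r and done
Before r := c: c and done
Answer: WP = c and done


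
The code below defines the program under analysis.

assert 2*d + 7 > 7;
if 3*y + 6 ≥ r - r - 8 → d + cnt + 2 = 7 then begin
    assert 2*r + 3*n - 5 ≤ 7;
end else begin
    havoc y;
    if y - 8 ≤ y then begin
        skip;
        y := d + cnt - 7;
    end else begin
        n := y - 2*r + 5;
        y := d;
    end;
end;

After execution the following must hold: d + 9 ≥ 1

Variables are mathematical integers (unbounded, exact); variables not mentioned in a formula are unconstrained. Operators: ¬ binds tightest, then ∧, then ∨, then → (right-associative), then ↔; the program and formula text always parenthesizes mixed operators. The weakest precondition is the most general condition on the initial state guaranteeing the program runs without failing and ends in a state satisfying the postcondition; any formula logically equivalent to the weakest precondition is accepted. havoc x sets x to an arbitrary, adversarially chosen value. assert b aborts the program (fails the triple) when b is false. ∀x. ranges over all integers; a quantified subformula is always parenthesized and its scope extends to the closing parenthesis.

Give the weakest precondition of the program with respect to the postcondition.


Working backward. After the program, the postcondition d + 9 ≥ 1 must hold; in canonical form it is d ≥ -8.
Then branch requires 3*n + 2*r ≤ 12 ∧ d ≥ -8; else branch requires d ≥ -8.
Before the if: ((3*y ≥ -14 → cnt + d = 5) → (3*n + 2*r ≤ 12 ∧ d ≥ -8)) ∧ ((¬(3*y ≥ -14 → cnt + d = 5)) → d ≥ -8)
Before assert 2*d + 7 > 7: 2*d > 0 ∧ ((3*y ≥ -14 → cnt + d = 5) → (3*n + 2*r ≤ 12 ∧ d ≥ -8)) ∧ ((¬(3*y ≥ -14 → cnt + d = 5)) → d ≥ -8)
Answer: WP = 2*d > 0 ∧ ((3*y ≥ -14 → cnt + d = 5) → (3*n + 2*r ≤ 12 ∧ d ≥ -8)) ∧ ((¬(3*y ≥ -14 → cnt + d = 5)) → d ≥ -8)


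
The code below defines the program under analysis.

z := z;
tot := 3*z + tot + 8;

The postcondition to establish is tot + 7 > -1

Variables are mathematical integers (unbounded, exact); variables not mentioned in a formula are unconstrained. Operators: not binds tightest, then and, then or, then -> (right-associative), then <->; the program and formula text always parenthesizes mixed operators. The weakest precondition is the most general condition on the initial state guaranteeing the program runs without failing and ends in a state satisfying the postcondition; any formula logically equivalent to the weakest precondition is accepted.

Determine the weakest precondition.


Working backward. After the program, the postcondition tot + 7 > -1 must hold; in canonical form it is tot > -8.
Before tot := 3*z + tot + 8: tot + 3*z > -16
Before z := z: tot + 3*z > -16
Answer: WP = tot + 3*z > -16


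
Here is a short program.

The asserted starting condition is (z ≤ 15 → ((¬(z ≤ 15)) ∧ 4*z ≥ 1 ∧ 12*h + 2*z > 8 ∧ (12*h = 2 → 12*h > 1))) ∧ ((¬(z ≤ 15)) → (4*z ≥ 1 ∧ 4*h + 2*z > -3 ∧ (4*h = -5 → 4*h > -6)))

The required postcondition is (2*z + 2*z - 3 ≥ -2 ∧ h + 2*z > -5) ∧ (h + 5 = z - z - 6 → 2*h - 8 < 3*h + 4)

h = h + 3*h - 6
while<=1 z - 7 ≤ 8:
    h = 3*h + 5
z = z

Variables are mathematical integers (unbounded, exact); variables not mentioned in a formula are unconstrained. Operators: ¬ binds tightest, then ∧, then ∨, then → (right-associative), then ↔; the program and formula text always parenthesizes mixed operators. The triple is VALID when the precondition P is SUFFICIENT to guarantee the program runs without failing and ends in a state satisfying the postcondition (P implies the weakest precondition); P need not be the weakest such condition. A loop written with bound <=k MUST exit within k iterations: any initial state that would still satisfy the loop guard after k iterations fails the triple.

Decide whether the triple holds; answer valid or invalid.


Working backward. After the program, the postcondition (2*z + 2*z - 3 ≥ -2 ∧ h + 2*z > -5) ∧ (h + 5 = z - z - 6 → 2*h - 8 < 3*h + 4) must hold; in canonical form it is 4*z ≥ 1 ∧ h + 2*z > -5 ∧ (h = -11 → h > -12).
Before z := z: 4*z ≥ 1 ∧ h + 2*z > -5 ∧ (h = -11 → h > -12)
Before the loop (bound <=1), unroll the exhaustion recursion (WP_0 = exit-now case; WP_j = one more guarded iteration, up to j = 1):
  WP_0: (¬(z ≤ 15)) ∧ 4*z ≥ 1 ∧ h + 2*z > -5 ∧ (h = -11 → h > -12)
  WP_1: (z ≤ 15 → ((¬(z ≤ 15)) ∧ 4*z ≥ 1 ∧ 3*h + 2*z > -10 ∧ (3*h = -16 → 3*h > -17))) ∧ ((¬(z ≤ 15)) → (4*z ≥ 1 ∧ h + 2*z > -5 ∧ (h = -11 → h > -12)))
So before the loop: (z ≤ 15 → ((¬(z ≤ 15)) ∧ 4*z ≥ 1 ∧ 3*h + 2*z > -10 ∧ (3*h = -16 → 3*h > -17))) ∧ ((¬(z ≤ 15)) → (4*z ≥ 1 ∧ h + 2*z > -5 ∧ (h = -11 → h > -12)))
Before h := h + 3*h - 6: (z ≤ 15 → ((¬(z ≤ 15)) ∧ 4*z ≥ 1 ∧ 12*h + 2*z > 8 ∧ (12*h = 2 → 12*h > 1))) ∧ ((¬(z ≤ 15)) → (4*z ≥ 1 ∧ 4*h + 2*z > 1 ∧ (4*h = -5 → 4*h > -6)))
The weakest precondition is (z ≤ 15 → ((¬(z ≤ 15)) ∧ 4*z ≥ 1 ∧ 12*h + 2*z > 8 ∧ (12*h = 2 → 12*h > 1))) ∧ ((¬(z ≤ 15)) → (4*z ≥ 1 ∧ 4*h + 2*z > 1 ∧ (4*h = -5 → 4*h > -6))).
Check whether (z ≤ 15 → ((¬(z ≤ 15)) ∧ 4*z ≥ 1 ∧ 12*h + 2*z > 8 ∧ (12*h = 2 → 12*h > 1))) ∧ ((¬(z ≤ 15)) → (4*z ≥ 1 ∧ 4*h + 2*z > -3 ∧ (4*h = -5 → 4*h > -6))) implies it.
Countermodel: at the initial state h = -8, z = 16, the precondition holds but the weakest precondition fails.
Answer: invalid


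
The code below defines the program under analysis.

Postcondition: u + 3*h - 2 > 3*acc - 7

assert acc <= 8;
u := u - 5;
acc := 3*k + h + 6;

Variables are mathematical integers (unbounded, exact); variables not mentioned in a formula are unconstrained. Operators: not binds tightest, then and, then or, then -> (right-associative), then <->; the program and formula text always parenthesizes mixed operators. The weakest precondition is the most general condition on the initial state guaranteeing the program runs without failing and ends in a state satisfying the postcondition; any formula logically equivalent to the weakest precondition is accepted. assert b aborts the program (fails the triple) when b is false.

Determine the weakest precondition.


Working backward. After the program, the postcondition u + 3*h - 2 > 3*acc - 7 must hold; in canonical form it is 3*h + u > 3*acc - 5.
Before acc := 3*k + h + 6: u > 9*k + 13
Before u := u - 5: u > 9*k + 18
Before assert acc <= 8: acc <= 8 and u > 9*k + 18
Answer: WP = acc <= 8 and u > 9*k + 18


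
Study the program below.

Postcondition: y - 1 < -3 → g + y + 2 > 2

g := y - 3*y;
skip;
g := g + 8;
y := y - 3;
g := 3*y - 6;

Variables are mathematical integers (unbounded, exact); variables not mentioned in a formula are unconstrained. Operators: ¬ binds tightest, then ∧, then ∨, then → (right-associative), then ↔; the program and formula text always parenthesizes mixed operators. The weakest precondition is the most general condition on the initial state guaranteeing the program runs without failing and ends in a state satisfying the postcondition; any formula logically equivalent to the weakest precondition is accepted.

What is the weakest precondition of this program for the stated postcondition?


Working backward. After the program, the postcondition y - 1 < -3 → g + y + 2 > 2 must hold; in canonical form it is y < -2 → g + y > 0.
Before g := 3*y - 6: y < -2 → 4*y > 6
Before y := y - 3: y < 1 → 4*y > 18
Before g := g + 8: y < 1 → 4*y > 18
Before skip: y < 1 → 4*y > 18
Before g := y - 3*y: y < 1 → 4*y > 18
Answer: WP = y < 1 → 4*y > 18


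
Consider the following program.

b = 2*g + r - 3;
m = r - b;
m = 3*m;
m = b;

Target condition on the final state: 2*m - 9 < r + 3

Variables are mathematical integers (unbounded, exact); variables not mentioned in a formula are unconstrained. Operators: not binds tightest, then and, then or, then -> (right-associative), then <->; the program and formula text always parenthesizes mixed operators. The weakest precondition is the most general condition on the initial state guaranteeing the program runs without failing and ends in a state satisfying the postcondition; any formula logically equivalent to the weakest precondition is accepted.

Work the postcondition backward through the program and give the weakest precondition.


Working backward. After the program, the postcondition 2*m - 9 < r + 3 must hold; in canonical form it is 2*m < r + 12.
Before m := b: 2*b < r + 12
Before m := 3*m: 2*b < r + 12
Before m := r - b: 2*b < r + 12
Before b := 2*g + r - 3: 4*g + r < 18
Answer: WP = 4*g + r < 18


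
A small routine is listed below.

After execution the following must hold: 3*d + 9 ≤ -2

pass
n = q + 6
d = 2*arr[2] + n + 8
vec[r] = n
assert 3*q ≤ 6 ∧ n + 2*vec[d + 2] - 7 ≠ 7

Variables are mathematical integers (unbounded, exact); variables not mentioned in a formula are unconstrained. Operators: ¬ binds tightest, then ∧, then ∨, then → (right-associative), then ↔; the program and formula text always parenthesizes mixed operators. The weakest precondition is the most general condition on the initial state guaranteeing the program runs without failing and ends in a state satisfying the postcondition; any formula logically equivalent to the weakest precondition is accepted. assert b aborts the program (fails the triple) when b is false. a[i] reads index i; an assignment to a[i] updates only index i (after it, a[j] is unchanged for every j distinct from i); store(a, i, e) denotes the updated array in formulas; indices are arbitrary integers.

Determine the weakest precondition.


Working backward. After the program, the postcondition 3*d + 9 ≤ -2 must hold; in canonical form it is 3*d ≤ -11.
Before assert 3*q ≤ 6 ∧ n + 2*vec[d + 2] - 7 ≠ 7: 3*q ≤ 6 ∧ 2*vec[d + 2] + n ≠ 14 ∧ 3*d ≤ -11
Before vec[r] := n: 3*q ≤ 6 ∧ 2*store(vec, r, n)[d + 2] + n ≠ 14 ∧ 3*d ≤ -11
Before d := 2*arr[2] + n + 8: 3*q ≤ 6 ∧ 2*store(vec, r, n)[2*arr[2] + n + 10] + n ≠ 14 ∧ 6*arr[2] + 3*n ≤ -35
Before n := q + 6: 3*q ≤ 6 ∧ 2*store(vec, r, q + 6)[2*arr[2] + q + 16] + q ≠ 8 ∧ 6*arr[2] + 3*q ≤ -53
Before skip: 3*q ≤ 6 ∧ 2*store(vec, r, q + 6)[2*arr[2] + q + 16] + q ≠ 8 ∧ 6*arr[2] + 3*q ≤ -53
Answer: WP = 3*q ≤ 6 ∧ 2*store(vec, r, q + 6)[2*arr[2] + q + 16] + q ≠ 8 ∧ 6*arr[2] + 3*q ≤ -53


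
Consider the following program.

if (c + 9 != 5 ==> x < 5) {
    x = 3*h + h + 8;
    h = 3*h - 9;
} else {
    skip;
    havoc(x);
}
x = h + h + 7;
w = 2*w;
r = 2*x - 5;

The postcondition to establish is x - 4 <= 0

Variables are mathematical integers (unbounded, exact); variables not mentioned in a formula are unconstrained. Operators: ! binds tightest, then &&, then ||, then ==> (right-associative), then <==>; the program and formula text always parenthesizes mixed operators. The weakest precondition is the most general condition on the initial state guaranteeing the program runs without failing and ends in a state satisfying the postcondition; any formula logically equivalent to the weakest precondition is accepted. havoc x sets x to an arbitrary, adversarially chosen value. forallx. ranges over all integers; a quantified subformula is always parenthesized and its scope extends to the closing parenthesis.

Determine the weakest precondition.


Working backward. After the program, the postcondition x - 4 <= 0 must hold; in canonical form it is x <= 4.
Before r := 2*x - 5: x <= 4
Before w := 2*w: x <= 4
Before x := h + h + 7: 2*h <= -3
Then branch requires 6*h <= 15; else branch requires 2*h <= -3.
Before the if: ((c != -4 ==> x < 5) ==> 6*h <= 15) && ((!(c != -4 ==> x < 5)) ==> 2*h <= -3)
Answer: WP = ((c != -4 ==> x < 5) ==> 6*h <= 15) && ((!(c != -4 ==> x < 5)) ==> 2*h <= -3)


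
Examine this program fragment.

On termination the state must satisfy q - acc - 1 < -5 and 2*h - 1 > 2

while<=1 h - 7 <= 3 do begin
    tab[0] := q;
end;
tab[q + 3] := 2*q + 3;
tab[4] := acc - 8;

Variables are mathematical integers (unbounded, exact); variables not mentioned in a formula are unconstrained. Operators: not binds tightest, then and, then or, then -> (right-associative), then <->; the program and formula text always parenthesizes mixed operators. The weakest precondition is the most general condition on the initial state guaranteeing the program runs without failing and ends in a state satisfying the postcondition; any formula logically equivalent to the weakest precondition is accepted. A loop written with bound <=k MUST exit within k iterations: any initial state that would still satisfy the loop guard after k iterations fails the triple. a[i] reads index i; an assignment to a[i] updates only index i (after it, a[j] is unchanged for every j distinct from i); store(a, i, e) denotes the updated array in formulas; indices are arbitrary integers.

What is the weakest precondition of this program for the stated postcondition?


Working backward. After the program, the postcondition q - acc - 1 < -5 and 2*h - 1 > 2 must hold; in canonical form it is q < acc - 4 and 2*h > 3.
Before tab[4] := acc - 8: q < acc - 4 and 2*h > 3
Before tab[q + 3] := 2*q + 3: q < acc - 4 and 2*h > 3
Before the loop (bound <=1), unroll the exhaustion recursion (WP_0 = exit-now case; WP_j = one more guarded iteration, up to j = 1):
  WP_0: (not (h <= 10)) and q < acc - 4 and 2*h > 3
  WP_1: (h <= 10 -> ((not (h <= 10)) and q < acc - 4 and 2*h > 3)) and ((not (h <= 10)) -> (q < acc - 4 and 2*h > 3))
So before the loop: (h <= 10 -> ((not (h <= 10)) and q < acc - 4 and 2*h > 3)) and ((not (h <= 10)) -> (q < acc - 4 and 2*h > 3))
Answer: WP = (h <= 10 -> ((not (h <= 10)) and q < acc - 4 and 2*h > 3)) and ((not (h <= 10)) -> (q < acc - 4 and 2*h > 3))


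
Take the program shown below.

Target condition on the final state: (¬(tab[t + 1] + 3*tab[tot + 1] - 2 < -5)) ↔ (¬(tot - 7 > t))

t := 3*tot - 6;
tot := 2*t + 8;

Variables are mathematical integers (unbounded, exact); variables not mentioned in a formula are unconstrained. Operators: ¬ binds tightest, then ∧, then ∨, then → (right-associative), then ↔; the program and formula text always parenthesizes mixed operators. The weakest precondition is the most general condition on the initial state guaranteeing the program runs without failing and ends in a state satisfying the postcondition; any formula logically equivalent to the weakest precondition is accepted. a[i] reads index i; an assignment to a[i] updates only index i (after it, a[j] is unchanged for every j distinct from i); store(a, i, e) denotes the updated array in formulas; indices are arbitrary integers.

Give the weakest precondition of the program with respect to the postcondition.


Working backward. After the program, the postcondition (¬(tab[t + 1] + 3*tab[tot + 1] - 2 < -5)) ↔ (¬(tot - 7 > t)) must hold; in canonical form it is (¬(tab[t + 1] + 3*tab[tot + 1] < -3)) ↔ (¬(tot > t + 7)).
Before tot := 2*t + 8: (¬(3*tab[2*t + 9] + tab[t + 1] < -3)) ↔ (¬(t > -1))
Before t := 3*tot - 6: (¬(tab[3*tot - 5] + 3*tab[6*tot - 3] < -3)) ↔ (¬(3*tot > 5))
Answer: WP = (¬(tab[3*tot - 5] + 3*tab[6*tot - 3] < -3)) ↔ (¬(3*tot > 5))


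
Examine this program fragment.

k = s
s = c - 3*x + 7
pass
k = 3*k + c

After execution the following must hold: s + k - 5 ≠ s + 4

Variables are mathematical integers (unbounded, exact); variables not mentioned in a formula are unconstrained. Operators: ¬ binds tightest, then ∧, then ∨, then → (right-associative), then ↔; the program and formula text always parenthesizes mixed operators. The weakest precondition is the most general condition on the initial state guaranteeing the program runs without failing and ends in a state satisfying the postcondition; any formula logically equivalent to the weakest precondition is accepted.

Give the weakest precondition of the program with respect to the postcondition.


Working backward. After the program, the postcondition s + k - 5 ≠ s + 4 must hold; in canonical form it is k ≠ 9.
Before k := 3*k + c: c + 3*k ≠ 9
Before skip: c + 3*k ≠ 9
Before s := c - 3*x + 7: c + 3*k ≠ 9
Before k := s: c + 3*s ≠ 9
Answer: WP = c + 3*s ≠ 9


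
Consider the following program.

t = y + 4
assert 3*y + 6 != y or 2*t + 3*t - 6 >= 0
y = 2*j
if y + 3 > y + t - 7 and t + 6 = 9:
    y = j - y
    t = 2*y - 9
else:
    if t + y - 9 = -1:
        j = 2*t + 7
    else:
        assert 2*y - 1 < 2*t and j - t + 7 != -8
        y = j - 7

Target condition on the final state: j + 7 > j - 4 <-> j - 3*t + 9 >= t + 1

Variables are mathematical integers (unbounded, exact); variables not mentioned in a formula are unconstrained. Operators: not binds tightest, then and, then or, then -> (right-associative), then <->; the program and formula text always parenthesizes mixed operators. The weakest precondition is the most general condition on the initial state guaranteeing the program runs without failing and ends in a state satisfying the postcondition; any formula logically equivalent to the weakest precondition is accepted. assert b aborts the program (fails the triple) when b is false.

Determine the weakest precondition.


Working backward. After the program, the postcondition j + 7 > j - 4 <-> j - 3*t + 9 >= t + 1 must hold; in canonical form it is j >= 4*t - 8.
Then branch requires 8*y >= 7*j - 44; else branch requires (t + y = 8 -> 2*t <= 15) and ((not (t + y = 8)) -> (2*y < 2*t + 1 and j != t - 15 and j >= 4*t - 8)).
Before the if: ((t < 10 and t = 3) -> 8*y >= 7*j - 44) and ((not (t < 10 and t = 3)) -> ((t + y = 8 -> 2*t <= 15) and ((not (t + y = 8)) -> (2*y < 2*t + 1 and j != t - 15 and j >= 4*t - 8))))
Before y := 2*j: ((t < 10 and t = 3) -> 9*j >= -44) and ((not (t < 10 and t = 3)) -> ((2*j + t = 8 -> 2*t <= 15) and ((not (2*j + t = 8)) -> (4*j < 2*t + 1 and j != t - 15 and j >= 4*t - 8))))
Before assert 3*y + 6 != y or 2*t + 3*t - 6 >= 0: (2*y != -6 or 5*t >= 6) and ((t < 10 and t = 3) -> 9*j >= -44) and ((not (t < 10 and t = 3)) -> ((2*j + t = 8 -> 2*t <= 15) and ((not (2*j + t = 8)) -> (4*j < 2*t + 1 and j != t - 15 and j >= 4*t - 8))))
Before t := y + 4: (2*y != -6 or 5*y >= -14) and ((y < 6 and y = -1) -> 9*j >= -44) and ((not (y < 6 and y = -1)) -> ((2*j + y = 4 -> 2*y <= 7) and ((not (2*j + y = 4)) -> (4*j < 2*y + 9 and j != y - 11 and j >= 4*y + 8))))
Answer: WP = (2*y != -6 or 5*y >= -14) and ((y < 6 and y = -1) -> 9*j >= -44) and ((not (y < 6 and y = -1)) -> ((2*j + y = 4 -> 2*y <= 7) and ((not (2*j + y = 4)) -> (4*j < 2*y + 9 and j != y - 11 and j >= 4*y + 8))))
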